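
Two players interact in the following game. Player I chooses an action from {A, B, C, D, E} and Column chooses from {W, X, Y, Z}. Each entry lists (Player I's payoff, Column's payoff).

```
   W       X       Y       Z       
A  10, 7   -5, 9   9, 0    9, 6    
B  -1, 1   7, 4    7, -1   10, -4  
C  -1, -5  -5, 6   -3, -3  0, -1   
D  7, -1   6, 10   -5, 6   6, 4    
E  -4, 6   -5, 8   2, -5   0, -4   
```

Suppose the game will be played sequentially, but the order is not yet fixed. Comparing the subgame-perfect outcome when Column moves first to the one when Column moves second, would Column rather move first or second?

If Player I leads: Column's best replies are A→X, B→X, C→X, D→X, E→X; Player I's induced payoffs -5, 7, -5, 6, -5; outcome (B, X), payoffs (7, 4).
If Column leads: Player I's best replies are W→A, X→B, Y→A, Z→B; Column's induced payoffs 7, 4, 0, -4; outcome (A, W), payoffs (10, 7).
Column gets 7 moving first and 4 moving second, so Column prefers to move first.

first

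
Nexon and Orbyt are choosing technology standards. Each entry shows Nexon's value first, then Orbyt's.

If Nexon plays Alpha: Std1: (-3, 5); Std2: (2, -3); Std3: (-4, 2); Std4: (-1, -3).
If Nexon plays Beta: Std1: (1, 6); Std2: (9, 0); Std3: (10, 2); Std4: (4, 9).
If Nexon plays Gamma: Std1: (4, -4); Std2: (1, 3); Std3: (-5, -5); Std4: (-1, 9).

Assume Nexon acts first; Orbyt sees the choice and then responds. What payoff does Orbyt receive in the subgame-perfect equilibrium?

9

Orbyt best-responds to each possible Nexon move:
- Alpha: BR = Std1, leader payoff -3.
- Beta: BR = Std4, leader payoff 4.
- Gamma: BR = Std4, leader payoff -1.
Nexon's induced payoffs are -3, 4, -1, so Nexon commits to Beta. Subgame-perfect outcome: (Beta, Std4) with payoffs (4, 9).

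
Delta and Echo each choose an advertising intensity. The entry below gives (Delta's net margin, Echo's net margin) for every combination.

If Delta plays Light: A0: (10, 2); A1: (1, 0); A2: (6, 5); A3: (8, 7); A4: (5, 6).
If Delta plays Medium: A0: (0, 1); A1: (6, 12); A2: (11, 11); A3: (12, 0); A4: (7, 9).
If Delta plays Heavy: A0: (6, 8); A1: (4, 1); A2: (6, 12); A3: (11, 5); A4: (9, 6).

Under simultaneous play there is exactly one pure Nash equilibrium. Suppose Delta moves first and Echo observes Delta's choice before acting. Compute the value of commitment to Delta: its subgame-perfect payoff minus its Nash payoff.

Echo best-responds to each possible Delta move:
- Light: Echo compares 2, 0, 5, 7, 6 and picks A3; Delta would get 8.
- Medium: Echo compares 1, 12, 11, 0, 9 and picks A1; Delta would get 6.
- Heavy: Echo compares 8, 1, 12, 5, 6 and picks A2; Delta would get 6.
Maximizing over 8, 6, 6, Delta chooses Light. Subgame-perfect outcome: (Light, A3) with payoffs (8, 7).
Under simultaneous play:
Delta's best replies: A0→Light; A1→Medium; A2→Medium; A3→Medium; A4→Heavy.
Echo's best replies: Light→A3; Medium→A1; Heavy→A2.
Only (Medium, A1) has each player best-responding; Nash payoffs (6, 12).
Delta's commitment gain: 8 − 6 = 2.

2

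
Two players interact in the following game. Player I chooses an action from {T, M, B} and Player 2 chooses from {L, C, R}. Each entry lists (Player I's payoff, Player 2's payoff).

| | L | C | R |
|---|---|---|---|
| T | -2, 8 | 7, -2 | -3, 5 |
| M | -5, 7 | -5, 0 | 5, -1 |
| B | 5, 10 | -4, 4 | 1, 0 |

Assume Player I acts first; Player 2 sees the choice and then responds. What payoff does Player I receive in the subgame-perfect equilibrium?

Work backward from Player 2's decision.
- T: BR = L, leader payoff -2.
- M: BR = L, leader payoff -5.
- B: BR = L, leader payoff 5.
Player I's induced payoffs are -2, -5, 5, so Player I commits to B. Subgame-perfect outcome: (B, L) with payoffs (5, 10).

5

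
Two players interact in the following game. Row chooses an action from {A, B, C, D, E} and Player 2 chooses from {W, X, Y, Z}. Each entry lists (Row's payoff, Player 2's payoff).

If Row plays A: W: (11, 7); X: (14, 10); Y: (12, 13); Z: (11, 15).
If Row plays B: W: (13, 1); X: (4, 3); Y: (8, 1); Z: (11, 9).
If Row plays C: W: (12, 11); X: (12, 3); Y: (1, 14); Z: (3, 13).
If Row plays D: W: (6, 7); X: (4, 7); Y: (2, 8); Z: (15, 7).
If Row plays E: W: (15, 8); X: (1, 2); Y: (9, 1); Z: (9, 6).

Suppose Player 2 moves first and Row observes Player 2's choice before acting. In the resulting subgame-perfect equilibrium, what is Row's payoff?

12

Backward induction with Player 2 moving first.
- W: Row compares 11, 13, 12, 6, 15 and picks E; Player 2 would get 8.
- X: Row compares 14, 4, 12, 4, 1 and picks A; Player 2 would get 10.
- Y: Row compares 12, 8, 1, 2, 9 and picks A; Player 2 would get 13.
- Z: Row compares 11, 11, 3, 15, 9 and picks D; Player 2 would get 7.
Among 8, 10, 13, 7, the best is 13 at Y. Subgame-perfect outcome: (A, Y) with payoffs (12, 13).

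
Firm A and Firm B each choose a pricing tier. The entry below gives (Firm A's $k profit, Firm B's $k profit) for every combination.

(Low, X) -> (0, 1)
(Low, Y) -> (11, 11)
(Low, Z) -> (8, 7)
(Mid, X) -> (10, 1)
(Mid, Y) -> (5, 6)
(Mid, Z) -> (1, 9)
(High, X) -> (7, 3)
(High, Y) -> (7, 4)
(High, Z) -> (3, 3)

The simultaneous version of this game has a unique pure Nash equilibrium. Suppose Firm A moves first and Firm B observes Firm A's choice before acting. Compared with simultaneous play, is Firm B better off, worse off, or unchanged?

Solve by backward induction (Firm A leads).
- Low: Firm B compares 1, 11, 7 and picks Y; Firm A would get 11.
- Mid: Firm B compares 1, 6, 9 and picks Z; Firm A would get 1.
- High: Firm B compares 3, 4, 3 and picks Y; Firm A would get 7.
Among 11, 1, 7, the best is 11 at Low. Subgame-perfect outcome: (Low, Y) with payoffs (11, 11).
For the simultaneous game, intersect best replies.
Firm A's best replies: X→Mid; Y→Low; Z→Low.
Firm B's best replies: Low→Y; Mid→Z; High→Y.
The unique mutual best reply is (Low, Y), giving (11, 11).
Firm B earns 11 sequentially versus 11 at the Nash outcome: unchanged.

unchanged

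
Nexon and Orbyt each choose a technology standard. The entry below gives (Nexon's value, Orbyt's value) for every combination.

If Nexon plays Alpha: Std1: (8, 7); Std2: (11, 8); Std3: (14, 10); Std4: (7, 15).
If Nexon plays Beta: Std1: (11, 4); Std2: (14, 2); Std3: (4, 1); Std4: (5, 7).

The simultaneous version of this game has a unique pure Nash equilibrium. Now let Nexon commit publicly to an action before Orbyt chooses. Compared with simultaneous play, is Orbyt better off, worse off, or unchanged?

unchanged

Solve by backward induction (Nexon leads).
- Alpha: BR = Std4, leader payoff 7.
- Beta: BR = Std4, leader payoff 5.
Maximizing over 7, 5, Nexon chooses Alpha. Subgame-perfect outcome: (Alpha, Std4) with payoffs (7, 15).
For the simultaneous game, intersect best replies.
Nexon's best replies: Std1→Beta; Std2→Beta; Std3→Alpha; Std4→Alpha.
Orbyt's best replies: Alpha→Std4; Beta→Std4.
Only (Alpha, Std4) has each player best-responding; Nash payoffs (7, 15).
Orbyt earns 15 sequentially versus 15 at the Nash outcome: unchanged.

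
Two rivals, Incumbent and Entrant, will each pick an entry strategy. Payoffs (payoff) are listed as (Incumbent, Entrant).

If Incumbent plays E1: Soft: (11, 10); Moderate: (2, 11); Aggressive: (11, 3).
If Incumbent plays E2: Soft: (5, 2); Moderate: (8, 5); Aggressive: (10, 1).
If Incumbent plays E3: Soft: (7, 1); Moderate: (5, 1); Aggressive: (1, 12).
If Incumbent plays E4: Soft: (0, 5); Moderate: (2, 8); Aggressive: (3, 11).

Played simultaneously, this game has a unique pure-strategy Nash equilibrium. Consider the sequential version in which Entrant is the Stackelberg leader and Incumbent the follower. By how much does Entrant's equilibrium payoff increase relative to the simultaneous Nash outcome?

Incumbent best-responds to each possible Entrant move:
- Soft → Incumbent plays E1 (best of 11, 5, 7, 0); Entrant gets 10.
- Moderate → Incumbent plays E2 (best of 2, 8, 5, 2); Entrant gets 5.
- Aggressive → Incumbent plays E1 (best of 11, 10, 1, 3); Entrant gets 3.
Among 10, 5, 3, the best is 10 at Soft. Subgame-perfect outcome: (E1, Soft) with payoffs (11, 10).
Under simultaneous play:
Incumbent's best replies: Soft→E1; Moderate→E2; Aggressive→E1.
Entrant's best replies: E1→Moderate; E2→Moderate; E3→Aggressive; E4→Aggressive.
The unique mutual best reply is (E2, Moderate), giving (8, 5).
Entrant's commitment gain: 10 − 5 = 5.

5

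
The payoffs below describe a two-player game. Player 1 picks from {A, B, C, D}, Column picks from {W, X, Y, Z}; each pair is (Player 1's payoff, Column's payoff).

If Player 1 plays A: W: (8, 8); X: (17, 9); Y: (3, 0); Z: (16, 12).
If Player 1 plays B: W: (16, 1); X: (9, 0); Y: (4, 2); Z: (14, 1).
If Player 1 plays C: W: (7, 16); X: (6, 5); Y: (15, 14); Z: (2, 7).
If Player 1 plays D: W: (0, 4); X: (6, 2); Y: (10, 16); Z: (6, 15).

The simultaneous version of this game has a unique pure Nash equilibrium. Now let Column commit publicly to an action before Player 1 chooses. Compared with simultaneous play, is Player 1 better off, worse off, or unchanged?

worse off

Player 1 best-responds to each possible Column move:
- W: BR = B, leader payoff 1.
- X: BR = A, leader payoff 9.
- Y: BR = C, leader payoff 14.
- Z: BR = A, leader payoff 12.
Among 1, 9, 14, 12, the best is 14 at Y. Subgame-perfect outcome: (C, Y) with payoffs (15, 14).
Now find the simultaneous Nash equilibrium.
Player 1's best replies: W→B; X→A; Y→C; Z→A.
Column's best replies: A→Z; B→Y; C→W; D→Y.
Only (A, Z) has each player best-responding; Nash payoffs (16, 12).
Player 1 earns 15 sequentially versus 16 at the Nash outcome: worse off.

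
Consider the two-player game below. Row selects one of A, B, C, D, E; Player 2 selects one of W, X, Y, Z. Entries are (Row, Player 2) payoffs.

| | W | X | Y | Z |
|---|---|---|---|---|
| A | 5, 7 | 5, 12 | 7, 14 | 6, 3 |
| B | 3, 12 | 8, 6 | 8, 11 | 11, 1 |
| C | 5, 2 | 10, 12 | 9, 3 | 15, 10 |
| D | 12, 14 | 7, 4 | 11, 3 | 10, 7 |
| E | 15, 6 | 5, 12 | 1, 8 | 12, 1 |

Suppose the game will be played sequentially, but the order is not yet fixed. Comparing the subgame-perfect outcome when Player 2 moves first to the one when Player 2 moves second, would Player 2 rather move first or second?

If Row leads: Player 2's best replies are A→Y, B→W, C→X, D→W, E→X; Row's induced payoffs 7, 3, 10, 12, 5; outcome (D, W), payoffs (12, 14).
If Player 2 leads: Row's best replies are W→E, X→C, Y→D, Z→C; Player 2's induced payoffs 6, 12, 3, 10; outcome (C, X), payoffs (10, 12).
Player 2 gets 12 moving first and 14 moving second, so Player 2 prefers to move second.

second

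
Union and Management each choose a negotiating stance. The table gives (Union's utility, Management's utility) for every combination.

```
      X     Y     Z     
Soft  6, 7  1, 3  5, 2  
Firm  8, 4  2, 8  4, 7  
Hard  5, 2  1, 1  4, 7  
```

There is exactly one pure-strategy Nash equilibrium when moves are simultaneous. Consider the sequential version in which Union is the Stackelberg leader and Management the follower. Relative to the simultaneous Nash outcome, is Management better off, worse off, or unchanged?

worse off

Work backward from Management's decision.
- Soft → Management plays X (best of 7, 3, 2); Union gets 6.
- Firm → Management plays Y (best of 4, 8, 7); Union gets 2.
- Hard → Management plays Z (best of 2, 1, 7); Union gets 4.
Union's induced payoffs are 6, 2, 4, so Union commits to Soft. Subgame-perfect outcome: (Soft, X) with payoffs (6, 7).
Under simultaneous play:
Union's best replies: X→Firm; Y→Firm; Z→Soft.
Management's best replies: Soft→X; Firm→Y; Hard→Z.
The unique mutual best reply is (Firm, Y), giving (2, 8).
Management earns 7 sequentially versus 8 at the Nash outcome: worse off.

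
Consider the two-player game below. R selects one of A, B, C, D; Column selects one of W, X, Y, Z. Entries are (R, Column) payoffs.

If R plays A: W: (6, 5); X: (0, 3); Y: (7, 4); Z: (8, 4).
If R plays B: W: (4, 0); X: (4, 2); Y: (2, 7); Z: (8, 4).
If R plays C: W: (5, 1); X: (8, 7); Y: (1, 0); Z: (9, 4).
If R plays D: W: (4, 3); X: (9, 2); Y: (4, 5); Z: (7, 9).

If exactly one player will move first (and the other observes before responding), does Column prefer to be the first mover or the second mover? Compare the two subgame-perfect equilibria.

second

If R leads: Column's best replies are A→W, B→Y, C→X, D→Z; R's induced payoffs 6, 2, 8, 7; outcome (C, X), payoffs (8, 7).
If Column leads: R's best replies are W→A, X→D, Y→A, Z→C; Column's induced payoffs 5, 2, 4, 4; outcome (A, W), payoffs (6, 5).
Column gets 5 moving first and 7 moving second, so Column prefers to move second.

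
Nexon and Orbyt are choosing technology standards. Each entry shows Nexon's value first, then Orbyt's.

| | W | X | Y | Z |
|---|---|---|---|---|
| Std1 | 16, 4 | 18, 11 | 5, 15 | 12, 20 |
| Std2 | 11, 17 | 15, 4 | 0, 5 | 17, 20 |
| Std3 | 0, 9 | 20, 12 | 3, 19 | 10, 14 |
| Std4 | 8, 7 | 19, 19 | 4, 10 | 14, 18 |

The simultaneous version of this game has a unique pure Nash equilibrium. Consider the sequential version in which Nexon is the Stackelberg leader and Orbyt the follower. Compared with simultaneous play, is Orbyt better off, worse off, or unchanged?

worse off

Backward induction with Nexon moving first.
- Std1: Orbyt compares 4, 11, 15, 20 and picks Z; Nexon would get 12.
- Std2: Orbyt compares 17, 4, 5, 20 and picks Z; Nexon would get 17.
- Std3: Orbyt compares 9, 12, 19, 14 and picks Y; Nexon would get 3.
- Std4: Orbyt compares 7, 19, 10, 18 and picks X; Nexon would get 19.
Maximizing over 12, 17, 3, 19, Nexon chooses Std4. Subgame-perfect outcome: (Std4, X) with payoffs (19, 19).
Under simultaneous play:
Nexon's best replies: W→Std1; X→Std3; Y→Std1; Z→Std2.
Orbyt's best replies: Std1→Z; Std2→Z; Std3→Y; Std4→X.
The unique mutual best reply is (Std2, Z), giving (17, 20).
Orbyt earns 19 sequentially versus 20 at the Nash outcome: worse off.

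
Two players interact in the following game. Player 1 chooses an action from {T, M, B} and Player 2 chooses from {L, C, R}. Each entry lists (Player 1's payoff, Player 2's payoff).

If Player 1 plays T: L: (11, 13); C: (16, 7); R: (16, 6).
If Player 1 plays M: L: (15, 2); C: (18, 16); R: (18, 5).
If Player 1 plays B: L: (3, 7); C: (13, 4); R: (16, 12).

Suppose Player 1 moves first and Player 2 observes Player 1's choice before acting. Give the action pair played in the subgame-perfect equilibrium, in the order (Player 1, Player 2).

Solve by backward induction (Player 1 leads).
- T: BR = L, leader payoff 11.
- M: BR = C, leader payoff 18.
- B: BR = R, leader payoff 16.
Among 11, 18, 16, the best is 18 at M. Subgame-perfect outcome: (M, C) with payoffs (18, 16).

(M, C)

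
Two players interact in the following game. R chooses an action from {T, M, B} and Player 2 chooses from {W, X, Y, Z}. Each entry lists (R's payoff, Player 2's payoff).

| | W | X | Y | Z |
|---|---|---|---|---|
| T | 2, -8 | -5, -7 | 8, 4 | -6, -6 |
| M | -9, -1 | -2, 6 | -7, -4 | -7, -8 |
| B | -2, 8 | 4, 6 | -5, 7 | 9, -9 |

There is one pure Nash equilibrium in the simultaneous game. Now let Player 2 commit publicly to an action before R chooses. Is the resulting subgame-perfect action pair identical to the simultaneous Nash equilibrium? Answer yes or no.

no

Solve by backward induction (Player 2 leads).
- W: R compares 2, -9, -2 and picks T; Player 2 would get -8.
- X: R compares -5, -2, 4 and picks B; Player 2 would get 6.
- Y: R compares 8, -7, -5 and picks T; Player 2 would get 4.
- Z: R compares -6, -7, 9 and picks B; Player 2 would get -9.
Among -8, 6, 4, -9, the best is 6 at X. Subgame-perfect outcome: (B, X) with payoffs (4, 6).
Under simultaneous play:
R's best replies: W→T; X→B; Y→T; Z→B.
Player 2's best replies: T→Y; M→X; B→W.
Only (T, Y) has each player best-responding; Nash payoffs (8, 4).
Sequential outcome (B, X) differs from the Nash profile (T, Y).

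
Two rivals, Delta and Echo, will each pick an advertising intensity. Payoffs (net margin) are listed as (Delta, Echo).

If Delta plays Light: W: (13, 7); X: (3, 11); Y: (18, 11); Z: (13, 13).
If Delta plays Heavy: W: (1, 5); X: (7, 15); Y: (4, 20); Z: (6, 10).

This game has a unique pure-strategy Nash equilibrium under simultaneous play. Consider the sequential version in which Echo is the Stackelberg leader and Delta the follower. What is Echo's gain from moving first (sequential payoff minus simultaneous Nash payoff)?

Work backward from Delta's decision.
- W → Delta plays Light (best of 13, 1); Echo gets 7.
- X → Delta plays Heavy (best of 3, 7); Echo gets 15.
- Y → Delta plays Light (best of 18, 4); Echo gets 11.
- Z → Delta plays Light (best of 13, 6); Echo gets 13.
Maximizing over 7, 15, 11, 13, Echo chooses X. Subgame-perfect outcome: (Heavy, X) with payoffs (7, 15).
Under simultaneous play:
Delta's best replies: W→Light; X→Heavy; Y→Light; Z→Light.
Echo's best replies: Light→Z; Heavy→Y.
The unique mutual best reply is (Light, Z), giving (13, 13).
Echo's commitment gain: 15 − 13 = 2.

2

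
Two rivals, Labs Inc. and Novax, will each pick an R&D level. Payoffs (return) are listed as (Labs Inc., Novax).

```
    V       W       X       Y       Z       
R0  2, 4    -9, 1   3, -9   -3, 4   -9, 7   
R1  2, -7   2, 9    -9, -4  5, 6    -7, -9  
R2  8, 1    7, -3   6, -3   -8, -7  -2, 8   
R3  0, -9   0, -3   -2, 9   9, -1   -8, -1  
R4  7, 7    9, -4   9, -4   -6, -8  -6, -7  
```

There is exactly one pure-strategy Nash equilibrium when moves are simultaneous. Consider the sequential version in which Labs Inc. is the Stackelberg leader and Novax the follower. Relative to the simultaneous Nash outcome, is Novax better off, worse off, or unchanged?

worse off

Work backward from Novax's decision.
- R0 → Novax plays Z (best of 4, 1, -9, 4, 7); Labs Inc. gets -9.
- R1 → Novax plays W (best of -7, 9, -4, 6, -9); Labs Inc. gets 2.
- R2 → Novax plays Z (best of 1, -3, -3, -7, 8); Labs Inc. gets -2.
- R3 → Novax plays X (best of -9, -3, 9, -1, -1); Labs Inc. gets -2.
- R4 → Novax plays V (best of 7, -4, -4, -8, -7); Labs Inc. gets 7.
Among -9, 2, -2, -2, 7, the best is 7 at R4. Subgame-perfect outcome: (R4, V) with payoffs (7, 7).
Now find the simultaneous Nash equilibrium.
Labs Inc.'s best replies: V→R2; W→R4; X→R4; Y→R3; Z→R2.
Novax's best replies: R0→Z; R1→W; R2→Z; R3→X; R4→V.
Only (R2, Z) has each player best-responding; Nash payoffs (-2, 8).
Novax earns 7 sequentially versus 8 at the Nash outcome: worse off.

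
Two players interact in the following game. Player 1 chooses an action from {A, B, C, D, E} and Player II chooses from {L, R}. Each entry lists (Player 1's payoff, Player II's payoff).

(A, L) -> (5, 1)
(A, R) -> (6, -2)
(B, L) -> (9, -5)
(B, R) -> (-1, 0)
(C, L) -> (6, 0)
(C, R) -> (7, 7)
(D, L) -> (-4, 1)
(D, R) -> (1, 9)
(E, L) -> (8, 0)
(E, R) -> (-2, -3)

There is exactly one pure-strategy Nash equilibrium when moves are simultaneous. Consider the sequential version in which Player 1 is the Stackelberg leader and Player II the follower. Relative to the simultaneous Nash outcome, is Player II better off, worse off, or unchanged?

worse off

Work backward from Player II's decision.
- A → Player II plays L (best of 1, -2); Player 1 gets 5.
- B → Player II plays R (best of -5, 0); Player 1 gets -1.
- C → Player II plays R (best of 0, 7); Player 1 gets 7.
- D → Player II plays R (best of 1, 9); Player 1 gets 1.
- E → Player II plays L (best of 0, -3); Player 1 gets 8.
Player 1's induced payoffs are 5, -1, 7, 1, 8, so Player 1 commits to E. Subgame-perfect outcome: (E, L) with payoffs (8, 0).
For the simultaneous game, intersect best replies.
Player 1's best replies: L→B; R→C.
Player II's best replies: A→L; B→R; C→R; D→R; E→L.
Only (C, R) has each player best-responding; Nash payoffs (7, 7).
Player II earns 0 sequentially versus 7 at the Nash outcome: worse off.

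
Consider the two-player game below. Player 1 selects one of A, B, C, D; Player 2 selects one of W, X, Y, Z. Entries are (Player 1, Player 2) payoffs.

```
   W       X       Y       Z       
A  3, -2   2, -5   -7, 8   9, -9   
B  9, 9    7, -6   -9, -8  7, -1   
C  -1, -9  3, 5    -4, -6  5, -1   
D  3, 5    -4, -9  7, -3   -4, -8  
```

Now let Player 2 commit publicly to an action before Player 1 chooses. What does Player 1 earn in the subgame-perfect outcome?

9

Player 1 best-responds to each possible Player 2 move:
- W: Player 1 compares 3, 9, -1, 3 and picks B; Player 2 would get 9.
- X: Player 1 compares 2, 7, 3, -4 and picks B; Player 2 would get -6.
- Y: Player 1 compares -7, -9, -4, 7 and picks D; Player 2 would get -3.
- Z: Player 1 compares 9, 7, 5, -4 and picks A; Player 2 would get -9.
Among 9, -6, -3, -9, the best is 9 at W. Subgame-perfect outcome: (B, W) with payoffs (9, 9).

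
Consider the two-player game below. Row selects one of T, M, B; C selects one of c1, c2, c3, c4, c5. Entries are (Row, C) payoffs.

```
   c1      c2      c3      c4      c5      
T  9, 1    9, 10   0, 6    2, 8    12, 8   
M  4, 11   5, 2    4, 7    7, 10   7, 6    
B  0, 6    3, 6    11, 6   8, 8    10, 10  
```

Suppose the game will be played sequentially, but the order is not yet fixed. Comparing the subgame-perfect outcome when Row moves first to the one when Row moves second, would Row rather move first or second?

If Row leads: C's best replies are T→c2, M→c1, B→c5; Row's induced payoffs 9, 4, 10; outcome (B, c5), payoffs (10, 10).
If C leads: Row's best replies are c1→T, c2→T, c3→B, c4→B, c5→T; C's induced payoffs 1, 10, 6, 8, 8; outcome (T, c2), payoffs (9, 10).
Row gets 10 moving first and 9 moving second, so Row prefers to move first.

first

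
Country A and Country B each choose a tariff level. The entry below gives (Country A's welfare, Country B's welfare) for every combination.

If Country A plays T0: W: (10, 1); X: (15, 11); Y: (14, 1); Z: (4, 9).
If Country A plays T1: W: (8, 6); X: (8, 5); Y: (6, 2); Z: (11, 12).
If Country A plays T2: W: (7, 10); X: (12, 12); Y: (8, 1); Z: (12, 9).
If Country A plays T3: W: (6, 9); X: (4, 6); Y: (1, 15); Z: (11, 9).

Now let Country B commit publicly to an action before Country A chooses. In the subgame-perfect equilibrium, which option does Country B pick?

X

Work backward from Country A's decision.
- W: Country A compares 10, 8, 7, 6 and picks T0; Country B would get 1.
- X: Country A compares 15, 8, 12, 4 and picks T0; Country B would get 11.
- Y: Country A compares 14, 6, 8, 1 and picks T0; Country B would get 1.
- Z: Country A compares 4, 11, 12, 11 and picks T2; Country B would get 9.
Among 1, 11, 1, 9, the best is 11 at X. Subgame-perfect outcome: (T0, X) with payoffs (15, 11).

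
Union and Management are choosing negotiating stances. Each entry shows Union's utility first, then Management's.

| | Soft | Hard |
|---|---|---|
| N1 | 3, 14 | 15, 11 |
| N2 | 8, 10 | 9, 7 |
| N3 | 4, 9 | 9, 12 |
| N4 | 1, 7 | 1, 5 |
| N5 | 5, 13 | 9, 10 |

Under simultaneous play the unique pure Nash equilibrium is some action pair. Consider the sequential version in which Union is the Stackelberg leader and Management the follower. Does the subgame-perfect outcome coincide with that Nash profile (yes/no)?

no

Solve by backward induction (Union leads).
- N1: BR = Soft, leader payoff 3.
- N2: BR = Soft, leader payoff 8.
- N3: BR = Hard, leader payoff 9.
- N4: BR = Soft, leader payoff 1.
- N5: BR = Soft, leader payoff 5.
Maximizing over 3, 8, 9, 1, 5, Union chooses N3. Subgame-perfect outcome: (N3, Hard) with payoffs (9, 12).
For the simultaneous game, intersect best replies.
Union's best replies: Soft→N2; Hard→N1.
Management's best replies: N1→Soft; N2→Soft; N3→Hard; N4→Soft; N5→Soft.
The unique mutual best reply is (N2, Soft), giving (8, 10).
Sequential outcome (N3, Hard) differs from the Nash profile (N2, Soft).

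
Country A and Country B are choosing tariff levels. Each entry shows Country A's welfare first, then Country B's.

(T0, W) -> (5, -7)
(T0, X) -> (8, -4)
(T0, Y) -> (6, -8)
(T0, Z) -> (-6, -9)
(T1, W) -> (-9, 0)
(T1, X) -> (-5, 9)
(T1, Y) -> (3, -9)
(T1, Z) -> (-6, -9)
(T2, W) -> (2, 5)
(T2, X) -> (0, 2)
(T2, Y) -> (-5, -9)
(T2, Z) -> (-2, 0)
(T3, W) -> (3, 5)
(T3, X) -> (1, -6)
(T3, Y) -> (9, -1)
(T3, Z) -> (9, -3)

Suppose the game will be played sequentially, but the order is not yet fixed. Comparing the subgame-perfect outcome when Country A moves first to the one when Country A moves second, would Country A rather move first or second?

If Country A leads: Country B's best replies are T0→X, T1→X, T2→W, T3→W; Country A's induced payoffs 8, -5, 2, 3; outcome (T0, X), payoffs (8, -4).
If Country B leads: Country A's best replies are W→T0, X→T0, Y→T3, Z→T3; Country B's induced payoffs -7, -4, -1, -3; outcome (T3, Y), payoffs (9, -1).
Country A gets 8 moving first and 9 moving second, so Country A prefers to move second.

second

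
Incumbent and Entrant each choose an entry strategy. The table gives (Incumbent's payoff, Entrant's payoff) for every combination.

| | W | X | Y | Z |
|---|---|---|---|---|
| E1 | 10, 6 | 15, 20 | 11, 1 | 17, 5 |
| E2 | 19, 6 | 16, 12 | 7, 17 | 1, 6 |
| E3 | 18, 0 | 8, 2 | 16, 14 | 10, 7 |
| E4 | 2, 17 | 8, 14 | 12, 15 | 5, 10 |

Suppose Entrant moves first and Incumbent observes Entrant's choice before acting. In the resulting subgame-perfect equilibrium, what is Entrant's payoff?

Solve by backward induction (Entrant leads).
- W: Incumbent compares 10, 19, 18, 2 and picks E2; Entrant would get 6.
- X: Incumbent compares 15, 16, 8, 8 and picks E2; Entrant would get 12.
- Y: Incumbent compares 11, 7, 16, 12 and picks E3; Entrant would get 14.
- Z: Incumbent compares 17, 1, 10, 5 and picks E1; Entrant would get 5.
Entrant's induced payoffs are 6, 12, 14, 5, so Entrant commits to Y. Subgame-perfect outcome: (E3, Y) with payoffs (16, 14).

14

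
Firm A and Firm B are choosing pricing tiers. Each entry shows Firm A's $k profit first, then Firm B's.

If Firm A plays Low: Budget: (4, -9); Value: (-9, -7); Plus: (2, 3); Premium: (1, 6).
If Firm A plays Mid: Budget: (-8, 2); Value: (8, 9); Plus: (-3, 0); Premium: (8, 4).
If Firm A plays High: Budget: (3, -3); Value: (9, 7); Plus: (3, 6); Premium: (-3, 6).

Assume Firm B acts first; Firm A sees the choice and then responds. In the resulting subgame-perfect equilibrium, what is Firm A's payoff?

9

Backward induction with Firm B moving first.
- Budget: BR = Low, leader payoff -9.
- Value: BR = High, leader payoff 7.
- Plus: BR = High, leader payoff 6.
- Premium: BR = Mid, leader payoff 4.
Among -9, 7, 6, 4, the best is 7 at Value. Subgame-perfect outcome: (High, Value) with payoffs (9, 7).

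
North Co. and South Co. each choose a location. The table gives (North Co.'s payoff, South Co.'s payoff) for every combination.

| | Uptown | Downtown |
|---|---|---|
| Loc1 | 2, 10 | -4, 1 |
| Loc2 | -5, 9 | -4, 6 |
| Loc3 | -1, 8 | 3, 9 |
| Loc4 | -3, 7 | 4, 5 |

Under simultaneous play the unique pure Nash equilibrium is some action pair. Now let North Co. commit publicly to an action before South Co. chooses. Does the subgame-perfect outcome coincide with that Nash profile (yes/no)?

no

South Co. best-responds to each possible North Co. move:
- Loc1: BR = Uptown, leader payoff 2.
- Loc2: BR = Uptown, leader payoff -5.
- Loc3: BR = Downtown, leader payoff 3.
- Loc4: BR = Uptown, leader payoff -3.
Maximizing over 2, -5, 3, -3, North Co. chooses Loc3. Subgame-perfect outcome: (Loc3, Downtown) with payoffs (3, 9).
Now find the simultaneous Nash equilibrium.
North Co.'s best replies: Uptown→Loc1; Downtown→Loc4.
South Co.'s best replies: Loc1→Uptown; Loc2→Uptown; Loc3→Downtown; Loc4→Uptown.
The unique mutual best reply is (Loc1, Uptown), giving (2, 10).
Sequential outcome (Loc3, Downtown) differs from the Nash profile (Loc1, Uptown).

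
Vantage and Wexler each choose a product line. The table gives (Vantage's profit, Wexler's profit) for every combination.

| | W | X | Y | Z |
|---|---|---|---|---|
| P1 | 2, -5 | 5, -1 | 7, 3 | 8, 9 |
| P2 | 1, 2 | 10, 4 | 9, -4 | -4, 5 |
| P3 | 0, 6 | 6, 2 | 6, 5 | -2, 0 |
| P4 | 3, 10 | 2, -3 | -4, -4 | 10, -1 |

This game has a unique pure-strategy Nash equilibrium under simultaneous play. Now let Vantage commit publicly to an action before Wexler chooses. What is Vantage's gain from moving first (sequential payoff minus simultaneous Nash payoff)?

Backward induction with Vantage moving first.
- P1: BR = Z, leader payoff 8.
- P2: BR = Z, leader payoff -4.
- P3: BR = W, leader payoff 0.
- P4: BR = W, leader payoff 3.
Maximizing over 8, -4, 0, 3, Vantage chooses P1. Subgame-perfect outcome: (P1, Z) with payoffs (8, 9).
For the simultaneous game, intersect best replies.
Vantage's best replies: W→P4; X→P2; Y→P2; Z→P4.
Wexler's best replies: P1→Z; P2→Z; P3→W; P4→W.
Only (P4, W) has each player best-responding; Nash payoffs (3, 10).
Vantage's commitment gain: 8 − 3 = 5.

5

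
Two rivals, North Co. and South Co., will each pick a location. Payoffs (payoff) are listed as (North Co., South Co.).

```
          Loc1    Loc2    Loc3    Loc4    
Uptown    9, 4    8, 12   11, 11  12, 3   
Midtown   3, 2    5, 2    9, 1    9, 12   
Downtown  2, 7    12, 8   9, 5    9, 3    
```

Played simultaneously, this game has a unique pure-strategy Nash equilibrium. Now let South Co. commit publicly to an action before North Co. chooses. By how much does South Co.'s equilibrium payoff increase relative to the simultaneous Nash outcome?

3

Backward induction with South Co. moving first.
- Loc1: North Co. compares 9, 3, 2 and picks Uptown; South Co. would get 4.
- Loc2: North Co. compares 8, 5, 12 and picks Downtown; South Co. would get 8.
- Loc3: North Co. compares 11, 9, 9 and picks Uptown; South Co. would get 11.
- Loc4: North Co. compares 12, 9, 9 and picks Uptown; South Co. would get 3.
South Co.'s induced payoffs are 4, 8, 11, 3, so South Co. commits to Loc3. Subgame-perfect outcome: (Uptown, Loc3) with payoffs (11, 11).
For the simultaneous game, intersect best replies.
North Co.'s best replies: Loc1→Uptown; Loc2→Downtown; Loc3→Uptown; Loc4→Uptown.
South Co.'s best replies: Uptown→Loc2; Midtown→Loc4; Downtown→Loc2.
The unique mutual best reply is (Downtown, Loc2), giving (12, 8).
South Co.'s commitment gain: 11 − 8 = 3.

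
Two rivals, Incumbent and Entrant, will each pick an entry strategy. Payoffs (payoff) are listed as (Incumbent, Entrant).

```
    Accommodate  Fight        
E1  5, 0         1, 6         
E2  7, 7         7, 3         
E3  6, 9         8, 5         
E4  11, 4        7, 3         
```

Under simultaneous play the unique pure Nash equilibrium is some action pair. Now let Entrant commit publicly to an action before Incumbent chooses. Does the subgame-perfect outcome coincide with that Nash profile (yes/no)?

Backward induction with Entrant moving first.
- Accommodate: BR = E4, leader payoff 4.
- Fight: BR = E3, leader payoff 5.
Entrant's induced payoffs are 4, 5, so Entrant commits to Fight. Subgame-perfect outcome: (E3, Fight) with payoffs (8, 5).
For the simultaneous game, intersect best replies.
Incumbent's best replies: Accommodate→E4; Fight→E3.
Entrant's best replies: E1→Fight; E2→Accommodate; E3→Accommodate; E4→Accommodate.
The unique mutual best reply is (E4, Accommodate), giving (11, 4).
Sequential outcome (E3, Fight) differs from the Nash profile (E4, Accommodate).

no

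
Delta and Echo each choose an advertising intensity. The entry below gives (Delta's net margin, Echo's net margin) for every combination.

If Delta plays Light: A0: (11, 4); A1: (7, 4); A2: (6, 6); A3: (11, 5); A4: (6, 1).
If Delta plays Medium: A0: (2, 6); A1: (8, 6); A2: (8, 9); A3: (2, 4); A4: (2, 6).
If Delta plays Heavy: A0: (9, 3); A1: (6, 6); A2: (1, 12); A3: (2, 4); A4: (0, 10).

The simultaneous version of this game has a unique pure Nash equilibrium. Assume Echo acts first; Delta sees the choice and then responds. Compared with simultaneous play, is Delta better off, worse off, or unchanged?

Solve by backward induction (Echo leads).
- A0 → Delta plays Light (best of 11, 2, 9); Echo gets 4.
- A1 → Delta plays Medium (best of 7, 8, 6); Echo gets 6.
- A2 → Delta plays Medium (best of 6, 8, 1); Echo gets 9.
- A3 → Delta plays Light (best of 11, 2, 2); Echo gets 5.
- A4 → Delta plays Light (best of 6, 2, 0); Echo gets 1.
Among 4, 6, 9, 5, 1, the best is 9 at A2. Subgame-perfect outcome: (Medium, A2) with payoffs (8, 9).
Under simultaneous play:
Delta's best replies: A0→Light; A1→Medium; A2→Medium; A3→Light; A4→Light.
Echo's best replies: Light→A2; Medium→A2; Heavy→A2.
The unique mutual best reply is (Medium, A2), giving (8, 9).
Delta earns 8 sequentially versus 8 at the Nash outcome: unchanged.

unchanged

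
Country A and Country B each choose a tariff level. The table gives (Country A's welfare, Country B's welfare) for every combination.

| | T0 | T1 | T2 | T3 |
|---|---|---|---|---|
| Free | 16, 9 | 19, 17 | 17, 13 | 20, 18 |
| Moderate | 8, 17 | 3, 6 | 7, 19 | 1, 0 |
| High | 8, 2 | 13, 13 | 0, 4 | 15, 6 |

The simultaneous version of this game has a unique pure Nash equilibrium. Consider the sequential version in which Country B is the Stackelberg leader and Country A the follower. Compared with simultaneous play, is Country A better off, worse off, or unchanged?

Country A best-responds to each possible Country B move:
- T0: Country A compares 16, 8, 8 and picks Free; Country B would get 9.
- T1: Country A compares 19, 3, 13 and picks Free; Country B would get 17.
- T2: Country A compares 17, 7, 0 and picks Free; Country B would get 13.
- T3: Country A compares 20, 1, 15 and picks Free; Country B would get 18.
Among 9, 17, 13, 18, the best is 18 at T3. Subgame-perfect outcome: (Free, T3) with payoffs (20, 18).
Under simultaneous play:
Country A's best replies: T0→Free; T1→Free; T2→Free; T3→Free.
Country B's best replies: Free→T3; Moderate→T2; High→T1.
Only (Free, T3) has each player best-responding; Nash payoffs (20, 18).
Country A earns 20 sequentially versus 20 at the Nash outcome: unchanged.

unchanged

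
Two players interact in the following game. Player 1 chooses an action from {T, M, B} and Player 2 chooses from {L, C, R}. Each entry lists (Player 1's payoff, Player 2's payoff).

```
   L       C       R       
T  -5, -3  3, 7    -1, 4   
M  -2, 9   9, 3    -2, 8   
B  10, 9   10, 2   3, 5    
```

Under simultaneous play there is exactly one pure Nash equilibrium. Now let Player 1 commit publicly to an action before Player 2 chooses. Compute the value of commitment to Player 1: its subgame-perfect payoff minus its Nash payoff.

0

Backward induction with Player 1 moving first.
- T: Player 2 compares -3, 7, 4 and picks C; Player 1 would get 3.
- M: Player 2 compares 9, 3, 8 and picks L; Player 1 would get -2.
- B: Player 2 compares 9, 2, 5 and picks L; Player 1 would get 10.
Among 3, -2, 10, the best is 10 at B. Subgame-perfect outcome: (B, L) with payoffs (10, 9).
For the simultaneous game, intersect best replies.
Player 1's best replies: L→B; C→B; R→B.
Player 2's best replies: T→C; M→L; B→L.
The unique mutual best reply is (B, L), giving (10, 9).
Player 1's commitment gain: 10 − 10 = 0.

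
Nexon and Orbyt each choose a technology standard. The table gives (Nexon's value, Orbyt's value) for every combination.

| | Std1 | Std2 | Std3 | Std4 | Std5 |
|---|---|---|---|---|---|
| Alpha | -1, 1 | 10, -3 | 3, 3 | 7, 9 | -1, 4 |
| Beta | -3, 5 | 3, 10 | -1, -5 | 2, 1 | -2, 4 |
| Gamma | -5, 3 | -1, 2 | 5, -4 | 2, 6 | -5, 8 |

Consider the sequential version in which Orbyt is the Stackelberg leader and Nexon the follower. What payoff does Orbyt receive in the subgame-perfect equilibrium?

Work backward from Nexon's decision.
- Std1: Nexon compares -1, -3, -5 and picks Alpha; Orbyt would get 1.
- Std2: Nexon compares 10, 3, -1 and picks Alpha; Orbyt would get -3.
- Std3: Nexon compares 3, -1, 5 and picks Gamma; Orbyt would get -4.
- Std4: Nexon compares 7, 2, 2 and picks Alpha; Orbyt would get 9.
- Std5: Nexon compares -1, -2, -5 and picks Alpha; Orbyt would get 4.
Orbyt's induced payoffs are 1, -3, -4, 9, 4, so Orbyt commits to Std4. Subgame-perfect outcome: (Alpha, Std4) with payoffs (7, 9).

9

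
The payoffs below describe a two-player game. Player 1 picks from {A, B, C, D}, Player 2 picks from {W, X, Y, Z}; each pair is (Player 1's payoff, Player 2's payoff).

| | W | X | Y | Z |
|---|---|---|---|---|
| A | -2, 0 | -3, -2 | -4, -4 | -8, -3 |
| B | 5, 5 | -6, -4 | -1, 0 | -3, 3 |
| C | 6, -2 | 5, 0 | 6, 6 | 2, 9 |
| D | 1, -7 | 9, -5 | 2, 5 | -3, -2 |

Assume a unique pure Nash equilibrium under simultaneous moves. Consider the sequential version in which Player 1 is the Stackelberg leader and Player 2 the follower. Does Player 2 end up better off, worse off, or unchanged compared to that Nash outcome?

worse off

Solve by backward induction (Player 1 leads).
- A: Player 2 compares 0, -2, -4, -3 and picks W; Player 1 would get -2.
- B: Player 2 compares 5, -4, 0, 3 and picks W; Player 1 would get 5.
- C: Player 2 compares -2, 0, 6, 9 and picks Z; Player 1 would get 2.
- D: Player 2 compares -7, -5, 5, -2 and picks Y; Player 1 would get 2.
Among -2, 5, 2, 2, the best is 5 at B. Subgame-perfect outcome: (B, W) with payoffs (5, 5).
For the simultaneous game, intersect best replies.
Player 1's best replies: W→C; X→D; Y→C; Z→C.
Player 2's best replies: A→W; B→W; C→Z; D→Y.
The unique mutual best reply is (C, Z), giving (2, 9).
Player 2 earns 5 sequentially versus 9 at the Nash outcome: worse off.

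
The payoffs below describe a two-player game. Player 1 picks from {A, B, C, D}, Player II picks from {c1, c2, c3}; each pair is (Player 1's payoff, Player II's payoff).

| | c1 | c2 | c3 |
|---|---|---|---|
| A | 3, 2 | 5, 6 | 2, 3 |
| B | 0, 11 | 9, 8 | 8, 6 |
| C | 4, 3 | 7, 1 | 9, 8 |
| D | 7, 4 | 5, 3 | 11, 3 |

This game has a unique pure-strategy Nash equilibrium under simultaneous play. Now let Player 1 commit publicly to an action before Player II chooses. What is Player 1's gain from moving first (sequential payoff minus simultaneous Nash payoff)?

2

Player II best-responds to each possible Player 1 move:
- A → Player II plays c2 (best of 2, 6, 3); Player 1 gets 5.
- B → Player II plays c1 (best of 11, 8, 6); Player 1 gets 0.
- C → Player II plays c3 (best of 3, 1, 8); Player 1 gets 9.
- D → Player II plays c1 (best of 4, 3, 3); Player 1 gets 7.
Among 5, 0, 9, 7, the best is 9 at C. Subgame-perfect outcome: (C, c3) with payoffs (9, 8).
Now find the simultaneous Nash equilibrium.
Player 1's best replies: c1→D; c2→B; c3→D.
Player II's best replies: A→c2; B→c1; C→c3; D→c1.
The unique mutual best reply is (D, c1), giving (7, 4).
Player 1's commitment gain: 9 − 7 = 2.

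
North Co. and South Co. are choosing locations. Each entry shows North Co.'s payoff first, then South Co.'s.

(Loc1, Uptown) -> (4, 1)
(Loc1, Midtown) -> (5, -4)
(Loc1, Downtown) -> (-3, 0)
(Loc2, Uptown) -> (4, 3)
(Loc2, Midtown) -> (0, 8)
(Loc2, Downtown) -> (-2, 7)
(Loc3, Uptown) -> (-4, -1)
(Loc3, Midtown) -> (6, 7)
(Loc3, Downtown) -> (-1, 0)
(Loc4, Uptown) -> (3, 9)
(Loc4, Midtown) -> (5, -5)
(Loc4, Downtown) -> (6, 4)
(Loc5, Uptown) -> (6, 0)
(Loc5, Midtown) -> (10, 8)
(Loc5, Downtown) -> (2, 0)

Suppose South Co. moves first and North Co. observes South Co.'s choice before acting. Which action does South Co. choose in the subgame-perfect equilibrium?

Backward induction with South Co. moving first.
- Uptown: North Co. compares 4, 4, -4, 3, 6 and picks Loc5; South Co. would get 0.
- Midtown: North Co. compares 5, 0, 6, 5, 10 and picks Loc5; South Co. would get 8.
- Downtown: North Co. compares -3, -2, -1, 6, 2 and picks Loc4; South Co. would get 4.
South Co.'s induced payoffs are 0, 8, 4, so South Co. commits to Midtown. Subgame-perfect outcome: (Loc5, Midtown) with payoffs (10, 8).

Midtown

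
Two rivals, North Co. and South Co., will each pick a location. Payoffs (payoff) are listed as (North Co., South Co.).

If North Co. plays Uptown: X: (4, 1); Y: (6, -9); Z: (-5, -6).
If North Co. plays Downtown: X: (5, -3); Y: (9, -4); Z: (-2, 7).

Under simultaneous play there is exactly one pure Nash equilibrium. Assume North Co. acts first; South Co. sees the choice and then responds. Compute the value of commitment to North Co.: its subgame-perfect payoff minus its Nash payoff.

6

Solve by backward induction (North Co. leads).
- Uptown: BR = X, leader payoff 4.
- Downtown: BR = Z, leader payoff -2.
Among 4, -2, the best is 4 at Uptown. Subgame-perfect outcome: (Uptown, X) with payoffs (4, 1).
Now find the simultaneous Nash equilibrium.
North Co.'s best replies: X→Downtown; Y→Downtown; Z→Downtown.
South Co.'s best replies: Uptown→X; Downtown→Z.
The unique mutual best reply is (Downtown, Z), giving (-2, 7).
North Co.'s commitment gain: 4 − -2 = 6.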